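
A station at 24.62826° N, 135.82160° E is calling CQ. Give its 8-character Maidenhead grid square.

PL74vp80

Shift to the Maidenhead origin (180°W, 90°S): lon 315.82160, lat 114.62826.
Field (20°×10°, letters A–R): lon ⌊315.82160/20⌋ = 15 → P; lat ⌊114.62826/10⌋ = 11 → L.
Square (2°×1°, digits 0–9): lon ⌊15.82160/2⌋ = 7; lat ⌊4.62826/1⌋ = 4.
Subsquare (5′×2.5′, letters a–x): lon ⌊1.82160/0.0833333⌋ = 21 → v; lat ⌊0.62826/0.0416667⌋ = 15 → p.
Extended square (30″×15″, digits 0–9): lon ⌊0.07160/0.00833333⌋ = 8; lat ⌊0.00326/0.00416667⌋ = 0.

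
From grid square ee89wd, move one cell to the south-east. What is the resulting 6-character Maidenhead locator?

EE89xc

Longitude subsquare w = 22; +1 → 23 = x.
Latitude subsquare d = 3; −1 → 2 = c.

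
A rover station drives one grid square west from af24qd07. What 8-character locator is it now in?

AF24pd97

Longitude extended square 0; −1 → -1, wraps to 9, carry into subsquare.
Longitude subsquare q = 16; −1 → 15 = p.
The latitude characters are unchanged.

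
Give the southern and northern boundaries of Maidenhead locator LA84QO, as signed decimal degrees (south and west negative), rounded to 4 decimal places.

-85.4167, -85.3750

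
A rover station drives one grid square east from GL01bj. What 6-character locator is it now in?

GL01cj

Longitude subsquare b = 1; +1 → 2 = c.
The latitude characters are unchanged.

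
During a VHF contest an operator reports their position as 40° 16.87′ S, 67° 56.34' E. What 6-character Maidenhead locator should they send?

ME39xr

Offset from 180°W / 90°S: lon 247.9390°, lat 49.7188°.
Field: 247.9390/20 → 12 → M, 49.7188/10 → 4 → E; chars ME.
Square: 7.9390/2 → 3, 9.7188/1 → 9; chars 39.
Subsquare: 1.9390/0.0833333 → 23 → x, 0.7188/0.0416667 → 17 → r; chars xr.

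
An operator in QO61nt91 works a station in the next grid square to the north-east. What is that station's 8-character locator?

Longitude extended square 9; +1 → 10, wraps to 0, carry into subsquare.
Longitude subsquare n = 13; +1 → 14 = o.
Latitude extended square 1; +1 → 2.

QO61ot02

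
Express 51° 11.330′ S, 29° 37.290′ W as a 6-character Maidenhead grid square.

HD58et

Add 180° to longitude and 90° to latitude: 150.3785, 38.8112.
Field: lon ⌊150.3785/20⌋ = 7 → H; lat ⌊38.8112/10⌋ = 3 → D.
Square: lon ⌊10.3785/2⌋ = 5; lat ⌊8.8112/1⌋ = 8.
Subsquare: lon ⌊0.3785/0.0833333⌋ = 4 → e; lat ⌊0.8112/0.0416667⌋ = 19 → t.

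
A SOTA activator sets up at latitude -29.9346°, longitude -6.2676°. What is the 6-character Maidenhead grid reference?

IG60ub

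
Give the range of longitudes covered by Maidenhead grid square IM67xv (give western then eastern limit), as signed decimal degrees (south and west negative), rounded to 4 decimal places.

Field I=8, M=12: +8·20° lon, +12·10° lat → SW at lon -20°, lat 30°.
Square 6, 7: +6·2° lon, +7·1° lat → SW at lon -8°, lat 37°.
Subsquare x=23, v=21: +23·0.0833333° lon, +21·0.0416667° lat → SW at lon -6.08333°, lat 37.875°.
Cell spans 0.0833333° lon × 0.0416667° lat.
west -6.0833, east -6.0000.

-6.0833, -6.0000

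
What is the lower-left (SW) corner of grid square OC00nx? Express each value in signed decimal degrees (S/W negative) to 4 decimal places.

-69.0417, 101.0833

Field O=14, C=2: +14·20° lon, +2·10° lat → SW at lon 100°, lat -70°.
Square 0, 0: +0·2° lon, +0·1° lat → SW at lon 100°, lat -70°.
Subsquare n=13, x=23: +13·0.0833333° lon, +23·0.0416667° lat → SW at lon 101.083°, lat -69.0417°.
latitude -69.0417, longitude 101.0833.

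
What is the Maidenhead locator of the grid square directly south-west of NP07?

MP96

Longitude square 0; −1 → -1, wraps to 9, carry into field.
Longitude field N = 13; −1 → 12 = M.
Latitude square 7; −1 → 6.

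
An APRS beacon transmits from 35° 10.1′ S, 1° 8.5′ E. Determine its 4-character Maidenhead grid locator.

Add 180° to longitude and 90° to latitude: 181.14, 54.83.
Field: 181.14/20 → 9 → J, 54.83/10 → 5 → F; chars JF.
Square: 1.14/2 → 0, 4.83/1 → 4; chars 04.

JF04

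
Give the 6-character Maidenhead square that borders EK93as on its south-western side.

EK83xr

Longitude subsquare a = 0; −1 → -1, wraps to 23 = x, carry into square.
Longitude square 9; −1 → 8.
Latitude subsquare s = 18; −1 → 17 = r.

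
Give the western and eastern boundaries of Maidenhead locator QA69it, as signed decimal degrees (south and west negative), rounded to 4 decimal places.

Field Q=16, A=0: +16·20° lon, +0·10° lat → SW at lon 140°, lat -90°.
Square 6, 9: +6·2° lon, +9·1° lat → SW at lon 152°, lat -81°.
Subsquare i=8, t=19: +8·0.0833333° lon, +19·0.0416667° lat → SW at lon 152.667°, lat -80.2083°.
Cell spans 0.0833333° lon × 0.0416667° lat.
west 152.6667, east 152.7500.

152.6667, 152.7500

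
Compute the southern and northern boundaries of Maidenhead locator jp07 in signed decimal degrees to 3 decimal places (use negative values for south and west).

Field J=9, P=15: +9·20° lon, +15·10° lat → SW at lon 0°, lat 60°.
Square 0, 7: +0·2° lon, +7·1° lat → SW at lon 0°, lat 67°.
Cell spans 2° lon × 1° lat.
south 67.000, north 68.000.

67.000, 68.000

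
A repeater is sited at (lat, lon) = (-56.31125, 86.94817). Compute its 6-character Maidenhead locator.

Shift to the Maidenhead origin (180°W, 90°S): lon 266.9482, lat 33.6887.
Field: 266.9482/20 → 13 → N, 33.6887/10 → 3 → D; chars ND.
Square: 6.9482/2 → 3, 3.6887/1 → 3; chars 33.
Subsquare: 0.9482/0.0833333 → 11 → l, 0.6887/0.0416667 → 16 → q; chars lq.

ND33lq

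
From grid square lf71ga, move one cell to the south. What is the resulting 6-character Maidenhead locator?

Latitude subsquare a = 0; −1 → -1, wraps to 23 = x, carry into square.
Latitude square 1; −1 → 0.
The longitude characters are unchanged.

LF70gx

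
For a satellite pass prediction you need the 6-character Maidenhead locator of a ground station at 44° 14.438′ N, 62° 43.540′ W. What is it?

FN84pf

Add 180° to longitude and 90° to latitude: 117.2743, 134.2406.
Field: 117.2743/20 → 5 → F, 134.2406/10 → 13 → N; chars FN.
Square: 17.2743/2 → 8, 4.2406/1 → 4; chars 84.
Subsquare: 1.2743/0.0833333 → 15 → p, 0.2406/0.0416667 → 5 → f; chars pf.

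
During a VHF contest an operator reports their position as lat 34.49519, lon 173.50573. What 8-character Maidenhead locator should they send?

Offset from 180°W / 90°S: lon 353.50573°, lat 124.49519°.
Field: 353.50573/20 → 17 → R, 124.49519/10 → 12 → M; chars RM.
Square: 13.50573/2 → 6, 4.49519/1 → 4; chars 64.
Subsquare: 1.50573/0.0833333 → 18 → s, 0.49519/0.0416667 → 11 → l; chars sl.
Extended square: 0.00573/0.00833333 → 0, 0.03686/0.00416667 → 8; chars 08.

RM64sl08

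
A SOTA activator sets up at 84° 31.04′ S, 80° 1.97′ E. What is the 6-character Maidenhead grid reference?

Shift to the Maidenhead origin (180°W, 90°S): lon 260.0328, lat 5.4827.
Field: 260.0328/20 → 13 → N, 5.4827/10 → 0 → A; chars NA.
Square: 0.0328/2 → 0, 5.4827/1 → 5; chars 05.
Subsquare: 0.0328/0.0833333 → 0 → a, 0.4827/0.0416667 → 11 → l; chars al.

NA05al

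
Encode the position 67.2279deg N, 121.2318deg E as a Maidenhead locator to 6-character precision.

PP07of

Offset from 180°W / 90°S: lon 301.2318°, lat 157.2279°.
Field (20°×10°, letters A–R): lon ⌊301.2318/20⌋ = 15 → P; lat ⌊157.2279/10⌋ = 15 → P.
Square (2°×1°, digits 0–9): lon ⌊1.2318/2⌋ = 0; lat ⌊7.2279/1⌋ = 7.
Subsquare (5′×2.5′, letters a–x): lon ⌊1.2318/0.0833333⌋ = 14 → o; lat ⌊0.2279/0.0416667⌋ = 5 → f.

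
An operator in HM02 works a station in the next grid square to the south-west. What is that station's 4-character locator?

Longitude square 0; −1 → -1, wraps to 9, carry into field.
Longitude field H = 7; −1 → 6 = G.
Latitude square 2; −1 → 1.

GM91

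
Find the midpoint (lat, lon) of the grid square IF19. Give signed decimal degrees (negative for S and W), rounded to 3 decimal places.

-30.500, -17.000

Field I=8, F=5: +8·20° lon, +5·10° lat → SW at lon -20°, lat -40°.
Square 1, 9: +1·2° lon, +9·1° lat → SW at lon -18°, lat -31°.
Cell spans 2° lon × 1° lat. Centre is SW corner plus half of each.
latitude -30.500, longitude -17.000.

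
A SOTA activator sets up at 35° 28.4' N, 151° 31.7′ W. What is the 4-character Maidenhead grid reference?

Shift to the Maidenhead origin (180°W, 90°S): lon 28.47, lat 125.47.
Field: lon ⌊28.47/20⌋ = 1 → B; lat ⌊125.47/10⌋ = 12 → M.
Square: lon ⌊8.47/2⌋ = 4; lat ⌊5.47/1⌋ = 5.

BM45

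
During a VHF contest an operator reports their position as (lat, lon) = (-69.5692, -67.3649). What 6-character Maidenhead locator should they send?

Shift to the Maidenhead origin (180°W, 90°S): lon 112.6351, lat 20.4308.
Field (20°×10°, letters A–R): lon ⌊112.6351/20⌋ = 5 → F; lat ⌊20.4308/10⌋ = 2 → C.
Square (2°×1°, digits 0–9): lon ⌊12.6351/2⌋ = 6; lat ⌊0.4308/1⌋ = 0.
Subsquare (5′×2.5′, letters a–x): lon ⌊0.6351/0.0833333⌋ = 7 → h; lat ⌊0.4308/0.0416667⌋ = 10 → k.

FC60hk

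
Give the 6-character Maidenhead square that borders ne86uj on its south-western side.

Longitude subsquare u = 20; −1 → 19 = t.
Latitude subsquare j = 9; −1 → 8 = i.

NE86ti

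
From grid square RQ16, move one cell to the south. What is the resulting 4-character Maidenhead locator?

Latitude square 6; −1 → 5.
The longitude characters are unchanged.

RQ15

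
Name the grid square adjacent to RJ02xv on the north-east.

RJ12aw

Longitude subsquare x = 23; +1 → 24, wraps to 0 = a, carry into square.
Longitude square 0; +1 → 1.
Latitude subsquare v = 21; +1 → 22 = w.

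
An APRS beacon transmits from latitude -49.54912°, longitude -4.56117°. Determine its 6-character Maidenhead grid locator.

IE70rk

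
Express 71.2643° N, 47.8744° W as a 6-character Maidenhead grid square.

Add 180° to longitude and 90° to latitude: 132.1256, 161.2643.
Field: 132.1256/20 → 6 → G, 161.2643/10 → 16 → Q; chars GQ.
Square: 12.1256/2 → 6, 1.2643/1 → 1; chars 61.
Subsquare: 0.1256/0.0833333 → 1 → b, 0.2643/0.0416667 → 6 → g; chars bg.

GQ61bg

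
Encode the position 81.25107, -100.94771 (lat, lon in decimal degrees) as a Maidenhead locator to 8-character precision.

Offset from 180°W / 90°S: lon 79.05229°, lat 171.25107°.
Field (20°×10°, letters A–R): 79.05229/20 → 3 → D, 171.25107/10 → 17 → R; chars DR.
Square (2°×1°, digits 0–9): 19.05229/2 → 9, 1.25107/1 → 1; chars 91.
Subsquare (5′×2.5′, letters a–x): 1.05229/0.0833333 → 12 → m, 0.25107/0.0416667 → 6 → g; chars mg.
Extended square (30″×15″, digits 0–9): 0.05229/0.00833333 → 6, 0.00107/0.00416667 → 0; chars 60.

DR91mg60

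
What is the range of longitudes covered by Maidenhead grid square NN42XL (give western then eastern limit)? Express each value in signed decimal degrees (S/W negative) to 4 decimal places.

89.9167, 90.0000

Field N=13, N=13: +13·20° lon, +13·10° lat → SW at lon 80°, lat 40°.
Square 4, 2: +4·2° lon, +2·1° lat → SW at lon 88°, lat 42°.
Subsquare x=23, l=11: +23·0.0833333° lon, +11·0.0416667° lat → SW at lon 89.9167°, lat 42.4583°.
Cell spans 0.0833333° lon × 0.0416667° lat.
west 89.9167, east 90.0000.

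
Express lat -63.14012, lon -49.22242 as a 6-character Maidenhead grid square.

GC56ju

Add 180° to longitude and 90° to latitude: 130.7776, 26.8599.
Field (20°×10°, letters A–R): lon ⌊130.7776/20⌋ = 6 → G; lat ⌊26.8599/10⌋ = 2 → C.
Square (2°×1°, digits 0–9): lon ⌊10.7776/2⌋ = 5; lat ⌊6.8599/1⌋ = 6.
Subsquare (5′×2.5′, letters a–x): lon ⌊0.7776/0.0833333⌋ = 9 → j; lat ⌊0.8599/0.0416667⌋ = 20 → u.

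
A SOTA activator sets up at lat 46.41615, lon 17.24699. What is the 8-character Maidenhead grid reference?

JN86oj99

Add 180° to longitude and 90° to latitude: 197.24699, 136.41615.
Field: lon ⌊197.24699/20⌋ = 9 → J; lat ⌊136.41615/10⌋ = 13 → N.
Square: lon ⌊17.24699/2⌋ = 8; lat ⌊6.41615/1⌋ = 6.
Subsquare: lon ⌊1.24699/0.0833333⌋ = 14 → o; lat ⌊0.41615/0.0416667⌋ = 9 → j.
Extended square: lon ⌊0.08032/0.00833333⌋ = 9; lat ⌊0.04115/0.00416667⌋ = 9.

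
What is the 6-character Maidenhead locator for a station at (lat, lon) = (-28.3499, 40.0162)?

LG01ap

Shift to the Maidenhead origin (180°W, 90°S): lon 220.0162, lat 61.6501.
Field: lon ⌊220.0162/20⌋ = 11 → L; lat ⌊61.6501/10⌋ = 6 → G.
Square: lon ⌊0.0162/2⌋ = 0; lat ⌊1.6501/1⌋ = 1.
Subsquare: lon ⌊0.0162/0.0833333⌋ = 0 → a; lat ⌊0.6501/0.0416667⌋ = 15 → p.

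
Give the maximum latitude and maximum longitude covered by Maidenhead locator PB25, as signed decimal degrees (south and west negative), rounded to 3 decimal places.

-74.000, 126.000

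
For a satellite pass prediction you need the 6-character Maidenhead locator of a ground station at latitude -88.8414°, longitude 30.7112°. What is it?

KA51id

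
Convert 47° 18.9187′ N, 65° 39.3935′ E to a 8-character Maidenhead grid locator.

Add 180° to longitude and 90° to latitude: 245.65656, 137.31531.
Field: lon ⌊245.65656/20⌋ = 12 → M; lat ⌊137.31531/10⌋ = 13 → N.
Square: lon ⌊5.65656/2⌋ = 2; lat ⌊7.31531/1⌋ = 7.
Subsquare: lon ⌊1.65656/0.0833333⌋ = 19 → t; lat ⌊0.31531/0.0416667⌋ = 7 → h.
Extended square: lon ⌊0.07323/0.00833333⌋ = 8; lat ⌊0.02365/0.00416667⌋ = 5.

MN27th85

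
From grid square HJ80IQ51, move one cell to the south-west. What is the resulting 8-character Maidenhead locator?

HJ80iq40

Longitude extended square 5; −1 → 4.
Latitude extended square 1; −1 → 0.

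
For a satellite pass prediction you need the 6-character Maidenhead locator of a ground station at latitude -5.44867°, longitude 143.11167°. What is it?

QI14nn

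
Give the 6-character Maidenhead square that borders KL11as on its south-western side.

Longitude subsquare a = 0; −1 → -1, wraps to 23 = x, carry into square.
Longitude square 1; −1 → 0.
Latitude subsquare s = 18; −1 → 17 = r.

KL01xr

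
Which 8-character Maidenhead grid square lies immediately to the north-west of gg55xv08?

Longitude extended square 0; −1 → -1, wraps to 9, carry into subsquare.
Longitude subsquare x = 23; −1 → 22 = w.
Latitude extended square 8; +1 → 9.

GG55wv99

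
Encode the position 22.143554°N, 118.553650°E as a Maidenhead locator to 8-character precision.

OL92gd64

Add 180° to longitude and 90° to latitude: 298.55365, 112.14355.
Field: lon ⌊298.55365/20⌋ = 14 → O; lat ⌊112.14355/10⌋ = 11 → L.
Square: lon ⌊18.55365/2⌋ = 9; lat ⌊2.14355/1⌋ = 2.
Subsquare: lon ⌊0.55365/0.0833333⌋ = 6 → g; lat ⌊0.14355/0.0416667⌋ = 3 → d.
Extended square: lon ⌊0.05365/0.00833333⌋ = 6; lat ⌊0.01855/0.00416667⌋ = 4.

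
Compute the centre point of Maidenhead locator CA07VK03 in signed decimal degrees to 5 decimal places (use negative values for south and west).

-82.56875, -138.24583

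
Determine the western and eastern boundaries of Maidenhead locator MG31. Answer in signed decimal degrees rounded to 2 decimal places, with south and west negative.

66.00, 68.00

Field M=12, G=6: +12·20° lon, +6·10° lat → SW at lon 60°, lat -30°.
Square 3, 1: +3·2° lon, +1·1° lat → SW at lon 66°, lat -29°.
Cell spans 2° lon × 1° lat.
west 66.00, east 68.00.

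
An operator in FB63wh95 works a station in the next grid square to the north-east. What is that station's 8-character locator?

Longitude extended square 9; +1 → 10, wraps to 0, carry into subsquare.
Longitude subsquare w = 22; +1 → 23 = x.
Latitude extended square 5; +1 → 6.

FB63xh06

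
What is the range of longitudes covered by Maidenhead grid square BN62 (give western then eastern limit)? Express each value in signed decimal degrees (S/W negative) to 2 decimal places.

Field B=1, N=13: +1·20° lon, +13·10° lat → SW at lon -160°, lat 40°.
Square 6, 2: +6·2° lon, +2·1° lat → SW at lon -148°, lat 42°.
Cell spans 2° lon × 1° lat.
west -148.00, east -146.00.

-148.00, -146.00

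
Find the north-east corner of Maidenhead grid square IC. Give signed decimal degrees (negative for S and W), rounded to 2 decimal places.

-60.00, 0.00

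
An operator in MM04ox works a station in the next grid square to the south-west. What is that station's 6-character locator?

MM04nw

Longitude subsquare o = 14; −1 → 13 = n.
Latitude subsquare x = 23; −1 → 22 = w.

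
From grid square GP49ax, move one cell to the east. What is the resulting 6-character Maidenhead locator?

GP49bx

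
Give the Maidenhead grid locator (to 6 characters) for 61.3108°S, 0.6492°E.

JC08hq

Shift to the Maidenhead origin (180°W, 90°S): lon 180.6492, lat 28.6892.
Field: lon ⌊180.6492/20⌋ = 9 → J; lat ⌊28.6892/10⌋ = 2 → C.
Square: lon ⌊0.6492/2⌋ = 0; lat ⌊8.6892/1⌋ = 8.
Subsquare: lon ⌊0.6492/0.0833333⌋ = 7 → h; lat ⌊0.6892/0.0416667⌋ = 16 → q.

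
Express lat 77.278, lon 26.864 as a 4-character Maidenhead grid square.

KQ37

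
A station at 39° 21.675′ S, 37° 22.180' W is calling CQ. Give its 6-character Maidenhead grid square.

HF10hp

Offset from 180°W / 90°S: lon 142.6303°, lat 50.6388°.
Field (20°×10°, letters A–R): lon ⌊142.6303/20⌋ = 7 → H; lat ⌊50.6388/10⌋ = 5 → F.
Square (2°×1°, digits 0–9): lon ⌊2.6303/2⌋ = 1; lat ⌊0.6388/1⌋ = 0.
Subsquare (5′×2.5′, letters a–x): lon ⌊0.6303/0.0833333⌋ = 7 → h; lat ⌊0.6388/0.0416667⌋ = 15 → p.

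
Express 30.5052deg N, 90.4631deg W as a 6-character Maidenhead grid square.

EM40sm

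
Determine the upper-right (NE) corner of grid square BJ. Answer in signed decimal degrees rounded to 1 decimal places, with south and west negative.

10.0, -140.0

Field B=1, J=9: +1·20° lon, +9·10° lat → SW at lon -160°, lat 0°.
Cell spans 20° lon × 10° lat. NE corner is SW corner plus one full cell.
latitude 10.0, longitude -140.0.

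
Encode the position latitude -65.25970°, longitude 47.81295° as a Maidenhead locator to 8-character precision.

Shift to the Maidenhead origin (180°W, 90°S): lon 227.81295, lat 24.74030.
Field: 227.81295/20 → 11 → L, 24.74030/10 → 2 → C; chars LC.
Square: 7.81295/2 → 3, 4.74030/1 → 4; chars 34.
Subsquare: 1.81295/0.0833333 → 21 → v, 0.74030/0.0416667 → 17 → r; chars vr.
Extended square: 0.06295/0.00833333 → 7, 0.03197/0.00416667 → 7; chars 77.

LC34vr77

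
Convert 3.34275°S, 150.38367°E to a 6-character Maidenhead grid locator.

QI56ep

Add 180° to longitude and 90° to latitude: 330.3837, 86.6573.
Field (20°×10°, letters A–R): lon ⌊330.3837/20⌋ = 16 → Q; lat ⌊86.6573/10⌋ = 8 → I.
Square (2°×1°, digits 0–9): lon ⌊10.3837/2⌋ = 5; lat ⌊6.6573/1⌋ = 6.
Subsquare (5′×2.5′, letters a–x): lon ⌊0.3837/0.0833333⌋ = 4 → e; lat ⌊0.6573/0.0416667⌋ = 15 → p.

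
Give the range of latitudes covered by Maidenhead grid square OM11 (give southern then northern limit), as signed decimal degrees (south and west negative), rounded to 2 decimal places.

31.00, 32.00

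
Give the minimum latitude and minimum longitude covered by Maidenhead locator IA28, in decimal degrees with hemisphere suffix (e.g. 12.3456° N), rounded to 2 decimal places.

Field I=8, A=0: +8·20° lon, +0·10° lat → SW at lon -20°, lat -90°.
Square 2, 8: +2·2° lon, +8·1° lat → SW at lon -16°, lat -82°.
latitude 82.00° S, longitude 16.00° W.

82.00° S, 16.00° W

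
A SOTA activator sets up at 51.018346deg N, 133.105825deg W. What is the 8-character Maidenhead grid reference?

Add 180° to longitude and 90° to latitude: 46.89417, 141.01835.
Field: 46.89417/20 → 2 → C, 141.01835/10 → 14 → O; chars CO.
Square: 6.89417/2 → 3, 1.01835/1 → 1; chars 31.
Subsquare: 0.89417/0.0833333 → 10 → k, 0.01835/0.0416667 → 0 → a; chars ka.
Extended square: 0.06084/0.00833333 → 7, 0.01835/0.00416667 → 4; chars 74.

CO31ka74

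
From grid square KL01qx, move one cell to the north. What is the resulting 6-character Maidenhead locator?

KL02qa

Latitude subsquare x = 23; +1 → 24, wraps to 0 = a, carry into square.
Latitude square 1; +1 → 2.
The longitude characters are unchanged.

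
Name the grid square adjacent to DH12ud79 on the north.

Latitude extended square 9; +1 → 10, wraps to 0, carry into subsquare.
Latitude subsquare d = 3; +1 → 4 = e.
The longitude characters are unchanged.

DH12ue70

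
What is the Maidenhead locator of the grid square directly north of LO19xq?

Latitude subsquare q = 16; +1 → 17 = r.
The longitude characters are unchanged.

LO19xr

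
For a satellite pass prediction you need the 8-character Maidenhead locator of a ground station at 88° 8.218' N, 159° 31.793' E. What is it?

QR98sd32

Add 180° to longitude and 90° to latitude: 339.52988, 178.13697.
Field (20°×10°, letters A–R): lon ⌊339.52988/20⌋ = 16 → Q; lat ⌊178.13697/10⌋ = 17 → R.
Square (2°×1°, digits 0–9): lon ⌊19.52988/2⌋ = 9; lat ⌊8.13697/1⌋ = 8.
Subsquare (5′×2.5′, letters a–x): lon ⌊1.52988/0.0833333⌋ = 18 → s; lat ⌊0.13697/0.0416667⌋ = 3 → d.
Extended square (30″×15″, digits 0–9): lon ⌊0.02988/0.00833333⌋ = 3; lat ⌊0.01197/0.00416667⌋ = 2.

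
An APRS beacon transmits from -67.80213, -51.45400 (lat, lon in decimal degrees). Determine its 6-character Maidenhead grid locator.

Shift to the Maidenhead origin (180°W, 90°S): lon 128.5460, lat 22.1979.
Field: 128.5460/20 → 6 → G, 22.1979/10 → 2 → C; chars GC.
Square: 8.5460/2 → 4, 2.1979/1 → 2; chars 42.
Subsquare: 0.5460/0.0833333 → 6 → g, 0.1979/0.0416667 → 4 → e; chars ge.

GC42ge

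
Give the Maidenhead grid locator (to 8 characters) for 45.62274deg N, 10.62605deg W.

IN45qo49

Shift to the Maidenhead origin (180°W, 90°S): lon 169.37395, lat 135.62274.
Field: 169.37395/20 → 8 → I, 135.62274/10 → 13 → N; chars IN.
Square: 9.37395/2 → 4, 5.62274/1 → 5; chars 45.
Subsquare: 1.37395/0.0833333 → 16 → q, 0.62274/0.0416667 → 14 → o; chars qo.
Extended square: 0.04062/0.00833333 → 4, 0.03941/0.00416667 → 9; chars 49.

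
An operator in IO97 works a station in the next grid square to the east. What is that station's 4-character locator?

JO07

Longitude square 9; +1 → 10, wraps to 0, carry into field.
Longitude field I = 8; +1 → 9 = J.
The latitude characters are unchanged.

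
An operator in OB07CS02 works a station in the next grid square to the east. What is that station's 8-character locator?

Longitude extended square 0; +1 → 1.
The latitude characters are unchanged.

OB07cs12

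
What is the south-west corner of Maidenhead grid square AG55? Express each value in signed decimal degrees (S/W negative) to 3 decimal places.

-25.000, -170.000

Field A=0, G=6: +0·20° lon, +6·10° lat → SW at lon -180°, lat -30°.
Square 5, 5: +5·2° lon, +5·1° lat → SW at lon -170°, lat -25°.
latitude -25.000, longitude -170.000.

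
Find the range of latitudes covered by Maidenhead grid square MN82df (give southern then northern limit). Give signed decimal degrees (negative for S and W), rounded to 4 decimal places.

Field M=12, N=13: +12·20° lon, +13·10° lat → SW at lon 60°, lat 40°.
Square 8, 2: +8·2° lon, +2·1° lat → SW at lon 76°, lat 42°.
Subsquare d=3, f=5: +3·0.0833333° lon, +5·0.0416667° lat → SW at lon 76.25°, lat 42.2083°.
Cell spans 0.0833333° lon × 0.0416667° lat.
south 42.2083, north 42.2500.

42.2083, 42.2500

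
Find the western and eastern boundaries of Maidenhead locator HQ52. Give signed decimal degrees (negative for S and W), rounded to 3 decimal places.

Field H=7, Q=16: +7·20° lon, +16·10° lat → SW at lon -40°, lat 70°.
Square 5, 2: +5·2° lon, +2·1° lat → SW at lon -30°, lat 72°.
Cell spans 2° lon × 1° lat.
west -30.000, east -28.000.

-30.000, -28.000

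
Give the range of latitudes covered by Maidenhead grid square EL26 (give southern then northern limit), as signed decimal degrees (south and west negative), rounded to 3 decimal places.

26.000, 27.000

Field E=4, L=11: +4·20° lon, +11·10° lat → SW at lon -100°, lat 20°.
Square 2, 6: +2·2° lon, +6·1° lat → SW at lon -96°, lat 26°.
Cell spans 2° lon × 1° lat.
south 26.000, north 27.000.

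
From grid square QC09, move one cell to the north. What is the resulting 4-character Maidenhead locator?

QD00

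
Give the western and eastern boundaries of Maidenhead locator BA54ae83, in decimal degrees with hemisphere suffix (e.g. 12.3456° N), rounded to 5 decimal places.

149.93333° W, 149.92500° W

Field B=1, A=0: +1·20° lon, +0·10° lat → SW at lon -160°, lat -90°.
Square 5, 4: +5·2° lon, +4·1° lat → SW at lon -150°, lat -86°.
Subsquare a=0, e=4: +0·0.0833333° lon, +4·0.0416667° lat → SW at lon -150°, lat -85.8333°.
Extended square 8, 3: +8·0.00833333° lon, +3·0.00416667° lat → SW at lon -149.933°, lat -85.8208°.
Cell spans 0.00833333° lon × 0.00416667° lat.
west 149.93333° W, east 149.92500° W.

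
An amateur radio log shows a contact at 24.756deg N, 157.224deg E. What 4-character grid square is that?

Add 180° to longitude and 90° to latitude: 337.22, 114.76.
Field: 337.22/20 → 16 → Q, 114.76/10 → 11 → L; chars QL.
Square: 17.22/2 → 8, 4.76/1 → 4; chars 84.

QL84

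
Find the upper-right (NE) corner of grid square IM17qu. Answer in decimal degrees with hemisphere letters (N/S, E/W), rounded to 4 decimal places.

Field I=8, M=12: +8·20° lon, +12·10° lat → SW at lon -20°, lat 30°.
Square 1, 7: +1·2° lon, +7·1° lat → SW at lon -18°, lat 37°.
Subsquare q=16, u=20: +16·0.0833333° lon, +20·0.0416667° lat → SW at lon -16.6667°, lat 37.8333°.
Cell spans 0.0833333° lon × 0.0416667° lat. NE corner is SW corner plus one full cell.
latitude 37.8750° N, longitude 16.5833° W.

37.8750° N, 16.5833° W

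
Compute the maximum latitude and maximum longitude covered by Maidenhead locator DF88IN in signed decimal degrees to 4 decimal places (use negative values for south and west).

-31.4167, -103.2500

Field D=3, F=5: +3·20° lon, +5·10° lat → SW at lon -120°, lat -40°.
Square 8, 8: +8·2° lon, +8·1° lat → SW at lon -104°, lat -32°.
Subsquare i=8, n=13: +8·0.0833333° lon, +13·0.0416667° lat → SW at lon -103.333°, lat -31.4583°.
Cell spans 0.0833333° lon × 0.0416667° lat. NE corner is SW corner plus one full cell.
latitude -31.4167, longitude -103.2500.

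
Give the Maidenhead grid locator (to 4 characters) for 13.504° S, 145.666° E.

Offset from 180°W / 90°S: lon 325.67°, lat 76.50°.
Field: 325.67/20 → 16 → Q, 76.50/10 → 7 → H; chars QH.
Square: 5.67/2 → 2, 6.50/1 → 6; chars 26.

QH26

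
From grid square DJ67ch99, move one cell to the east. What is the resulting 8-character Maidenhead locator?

Longitude extended square 9; +1 → 10, wraps to 0, carry into subsquare.
Longitude subsquare c = 2; +1 → 3 = d.
The latitude characters are unchanged.

DJ67dh09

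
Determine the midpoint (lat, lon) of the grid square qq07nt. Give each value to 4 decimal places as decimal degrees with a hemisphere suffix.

Field Q=16, Q=16: +16·20° lon, +16·10° lat → SW at lon 140°, lat 70°.
Square 0, 7: +0·2° lon, +7·1° lat → SW at lon 140°, lat 77°.
Subsquare n=13, t=19: +13·0.0833333° lon, +19·0.0416667° lat → SW at lon 141.083°, lat 77.7917°.
Cell spans 0.0833333° lon × 0.0416667° lat. Centre is SW corner plus half of each.
latitude 77.8125° N, longitude 141.1250° E.

77.8125° N, 141.1250° E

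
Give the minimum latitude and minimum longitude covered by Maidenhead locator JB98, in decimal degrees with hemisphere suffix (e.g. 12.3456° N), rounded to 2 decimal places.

72.00° S, 18.00° E

Field J=9, B=1: +9·20° lon, +1·10° lat → SW at lon 0°, lat -80°.
Square 9, 8: +9·2° lon, +8·1° lat → SW at lon 18°, lat -72°.
latitude 72.00° S, longitude 18.00° E.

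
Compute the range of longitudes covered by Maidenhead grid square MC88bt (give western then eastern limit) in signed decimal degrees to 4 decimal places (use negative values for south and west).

76.0833, 76.1667

Field M=12, C=2: +12·20° lon, +2·10° lat → SW at lon 60°, lat -70°.
Square 8, 8: +8·2° lon, +8·1° lat → SW at lon 76°, lat -62°.
Subsquare b=1, t=19: +1·0.0833333° lon, +19·0.0416667° lat → SW at lon 76.0833°, lat -61.2083°.
Cell spans 0.0833333° lon × 0.0416667° lat.
west 76.0833, east 76.1667.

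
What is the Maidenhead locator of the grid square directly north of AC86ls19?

AC86lt10

Latitude extended square 9; +1 → 10, wraps to 0, carry into subsquare.
Latitude subsquare s = 18; +1 → 19 = t.
The longitude characters are unchanged.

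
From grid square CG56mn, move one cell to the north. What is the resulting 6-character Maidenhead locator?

CG56mo

Latitude subsquare n = 13; +1 → 14 = o.
The longitude characters are unchanged.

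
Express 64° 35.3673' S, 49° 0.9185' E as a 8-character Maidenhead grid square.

LC45mj18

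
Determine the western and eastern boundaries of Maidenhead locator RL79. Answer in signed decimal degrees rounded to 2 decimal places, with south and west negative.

Field R=17, L=11: +17·20° lon, +11·10° lat → SW at lon 160°, lat 20°.
Square 7, 9: +7·2° lon, +9·1° lat → SW at lon 174°, lat 29°.
Cell spans 2° lon × 1° lat.
west 174.00, east 176.00.

174.00, 176.00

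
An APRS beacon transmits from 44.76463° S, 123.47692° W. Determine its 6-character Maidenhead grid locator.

CE85gf

Shift to the Maidenhead origin (180°W, 90°S): lon 56.5231, lat 45.2354.
Field (20°×10°, letters A–R): lon ⌊56.5231/20⌋ = 2 → C; lat ⌊45.2354/10⌋ = 4 → E.
Square (2°×1°, digits 0–9): lon ⌊16.5231/2⌋ = 8; lat ⌊5.2354/1⌋ = 5.
Subsquare (5′×2.5′, letters a–x): lon ⌊0.5231/0.0833333⌋ = 6 → g; lat ⌊0.2354/0.0416667⌋ = 5 → f.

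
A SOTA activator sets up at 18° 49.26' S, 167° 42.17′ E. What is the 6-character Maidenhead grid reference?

Offset from 180°W / 90°S: lon 347.7028°, lat 71.1790°.
Field: lon ⌊347.7028/20⌋ = 17 → R; lat ⌊71.1790/10⌋ = 7 → H.
Square: lon ⌊7.7028/2⌋ = 3; lat ⌊1.1790/1⌋ = 1.
Subsquare: lon ⌊1.7028/0.0833333⌋ = 20 → u; lat ⌊0.1790/0.0416667⌋ = 4 → e.

RH31ue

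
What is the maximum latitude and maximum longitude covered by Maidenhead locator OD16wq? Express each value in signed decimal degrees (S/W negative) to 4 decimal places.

Field O=14, D=3: +14·20° lon, +3·10° lat → SW at lon 100°, lat -60°.
Square 1, 6: +1·2° lon, +6·1° lat → SW at lon 102°, lat -54°.
Subsquare w=22, q=16: +22·0.0833333° lon, +16·0.0416667° lat → SW at lon 103.833°, lat -53.3333°.
Cell spans 0.0833333° lon × 0.0416667° lat. NE corner is SW corner plus one full cell.
latitude -53.2917, longitude 103.9167.

-53.2917, 103.9167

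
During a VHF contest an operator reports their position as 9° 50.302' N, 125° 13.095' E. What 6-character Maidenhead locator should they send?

PJ29ou

Shift to the Maidenhead origin (180°W, 90°S): lon 305.2183, lat 99.8384.
Field (20°×10°, letters A–R): lon ⌊305.2183/20⌋ = 15 → P; lat ⌊99.8384/10⌋ = 9 → J.
Square (2°×1°, digits 0–9): lon ⌊5.2183/2⌋ = 2; lat ⌊9.8384/1⌋ = 9.
Subsquare (5′×2.5′, letters a–x): lon ⌊1.2183/0.0833333⌋ = 14 → o; lat ⌊0.8384/0.0416667⌋ = 20 → u.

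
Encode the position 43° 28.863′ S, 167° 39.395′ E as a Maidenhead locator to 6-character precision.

RE36tm

Offset from 180°W / 90°S: lon 347.6566°, lat 46.5189°.
Field (20°×10°, letters A–R): lon ⌊347.6566/20⌋ = 17 → R; lat ⌊46.5189/10⌋ = 4 → E.
Square (2°×1°, digits 0–9): lon ⌊7.6566/2⌋ = 3; lat ⌊6.5189/1⌋ = 6.
Subsquare (5′×2.5′, letters a–x): lon ⌊1.6566/0.0833333⌋ = 19 → t; lat ⌊0.5189/0.0416667⌋ = 12 → m.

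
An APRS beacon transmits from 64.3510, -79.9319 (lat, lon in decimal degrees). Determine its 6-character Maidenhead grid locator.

FP04ai

Add 180° to longitude and 90° to latitude: 100.0681, 154.3510.
Field (20°×10°, letters A–R): 100.0681/20 → 5 → F, 154.3510/10 → 15 → P; chars FP.
Square (2°×1°, digits 0–9): 0.0681/2 → 0, 4.3510/1 → 4; chars 04.
Subsquare (5′×2.5′, letters a–x): 0.0681/0.0833333 → 0 → a, 0.3510/0.0416667 → 8 → i; chars ai.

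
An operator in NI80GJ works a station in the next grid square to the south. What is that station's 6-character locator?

Latitude subsquare j = 9; −1 → 8 = i.
The longitude characters are unchanged.

NI80gi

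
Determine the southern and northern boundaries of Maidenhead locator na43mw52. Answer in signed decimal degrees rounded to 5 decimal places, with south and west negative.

Field N=13, A=0: +13·20° lon, +0·10° lat → SW at lon 80°, lat -90°.
Square 4, 3: +4·2° lon, +3·1° lat → SW at lon 88°, lat -87°.
Subsquare m=12, w=22: +12·0.0833333° lon, +22·0.0416667° lat → SW at lon 89°, lat -86.0833°.
Extended square 5, 2: +5·0.00833333° lon, +2·0.00416667° lat → SW at lon 89.0417°, lat -86.075°.
Cell spans 0.00833333° lon × 0.00416667° lat.
south -86.07500, north -86.07083.

-86.07500, -86.07083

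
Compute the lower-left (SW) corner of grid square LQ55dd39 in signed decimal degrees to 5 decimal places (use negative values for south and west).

Field L=11, Q=16: +11·20° lon, +16·10° lat → SW at lon 40°, lat 70°.
Square 5, 5: +5·2° lon, +5·1° lat → SW at lon 50°, lat 75°.
Subsquare d=3, d=3: +3·0.0833333° lon, +3·0.0416667° lat → SW at lon 50.25°, lat 75.125°.
Extended square 3, 9: +3·0.00833333° lon, +9·0.00416667° lat → SW at lon 50.275°, lat 75.1625°.
latitude 75.16250, longitude 50.27500.

75.16250, 50.27500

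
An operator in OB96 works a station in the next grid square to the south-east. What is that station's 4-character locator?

Longitude square 9; +1 → 10, wraps to 0, carry into field.
Longitude field O = 14; +1 → 15 = P.
Latitude square 6; −1 → 5.

PB05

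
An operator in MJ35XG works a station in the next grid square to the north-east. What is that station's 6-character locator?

Longitude subsquare x = 23; +1 → 24, wraps to 0 = a, carry into square.
Longitude square 3; +1 → 4.
Latitude subsquare g = 6; +1 → 7 = h.

MJ45ah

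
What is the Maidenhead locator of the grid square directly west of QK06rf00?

QK06qf90

Longitude extended square 0; −1 → -1, wraps to 9, carry into subsquare.
Longitude subsquare r = 17; −1 → 16 = q.
The latitude characters are unchanged.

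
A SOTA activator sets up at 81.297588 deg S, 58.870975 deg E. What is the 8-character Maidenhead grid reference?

LA98kq48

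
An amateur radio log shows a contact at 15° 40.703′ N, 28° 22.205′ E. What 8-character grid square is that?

KK45eq42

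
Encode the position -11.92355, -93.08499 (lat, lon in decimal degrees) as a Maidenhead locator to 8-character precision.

Shift to the Maidenhead origin (180°W, 90°S): lon 86.91501, lat 78.07645.
Field: 86.91501/20 → 4 → E, 78.07645/10 → 7 → H; chars EH.
Square: 6.91501/2 → 3, 8.07645/1 → 8; chars 38.
Subsquare: 0.91501/0.0833333 → 10 → k, 0.07645/0.0416667 → 1 → b; chars kb.
Extended square: 0.08168/0.00833333 → 9, 0.03478/0.00416667 → 8; chars 98.

EH38kb98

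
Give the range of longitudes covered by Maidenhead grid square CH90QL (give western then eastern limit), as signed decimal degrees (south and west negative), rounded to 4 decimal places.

-120.6667, -120.5833

Field C=2, H=7: +2·20° lon, +7·10° lat → SW at lon -140°, lat -20°.
Square 9, 0: +9·2° lon, +0·1° lat → SW at lon -122°, lat -20°.
Subsquare q=16, l=11: +16·0.0833333° lon, +11·0.0416667° lat → SW at lon -120.667°, lat -19.5417°.
Cell spans 0.0833333° lon × 0.0416667° lat.
west -120.6667, east -120.5833.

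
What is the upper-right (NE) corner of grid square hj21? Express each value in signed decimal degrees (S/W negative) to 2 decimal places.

2.00, -34.00

Field H=7, J=9: +7·20° lon, +9·10° lat → SW at lon -40°, lat 0°.
Square 2, 1: +2·2° lon, +1·1° lat → SW at lon -36°, lat 1°.
Cell spans 2° lon × 1° lat. NE corner is SW corner plus one full cell.
latitude 2.00, longitude -34.00.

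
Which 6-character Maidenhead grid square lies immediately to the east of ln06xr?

LN16ar

Longitude subsquare x = 23; +1 → 24, wraps to 0 = a, carry into square.
Longitude square 0; +1 → 1.
The latitude characters are unchanged.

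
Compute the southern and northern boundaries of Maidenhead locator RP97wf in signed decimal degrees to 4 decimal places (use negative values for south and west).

Field R=17, P=15: +17·20° lon, +15·10° lat → SW at lon 160°, lat 60°.
Square 9, 7: +9·2° lon, +7·1° lat → SW at lon 178°, lat 67°.
Subsquare w=22, f=5: +22·0.0833333° lon, +5·0.0416667° lat → SW at lon 179.833°, lat 67.2083°.
Cell spans 0.0833333° lon × 0.0416667° lat.
south 67.2083, north 67.2500.

67.2083, 67.2500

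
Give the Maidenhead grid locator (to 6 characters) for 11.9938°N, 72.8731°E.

Shift to the Maidenhead origin (180°W, 90°S): lon 252.8731, lat 101.9938.
Field (20°×10°, letters A–R): lon ⌊252.8731/20⌋ = 12 → M; lat ⌊101.9938/10⌋ = 10 → K.
Square (2°×1°, digits 0–9): lon ⌊12.8731/2⌋ = 6; lat ⌊1.9938/1⌋ = 1.
Subsquare (5′×2.5′, letters a–x): lon ⌊0.8731/0.0833333⌋ = 10 → k; lat ⌊0.9938/0.0416667⌋ = 23 → x.

MK61kx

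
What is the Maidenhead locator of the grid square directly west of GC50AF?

GC40xf

Longitude subsquare a = 0; −1 → -1, wraps to 23 = x, carry into square.
Longitude square 5; −1 → 4.
The latitude characters are unchanged.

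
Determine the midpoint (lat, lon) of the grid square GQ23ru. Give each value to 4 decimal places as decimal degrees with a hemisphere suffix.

73.8542° N, 54.5417° W

Field G=6, Q=16: +6·20° lon, +16·10° lat → SW at lon -60°, lat 70°.
Square 2, 3: +2·2° lon, +3·1° lat → SW at lon -56°, lat 73°.
Subsquare r=17, u=20: +17·0.0833333° lon, +20·0.0416667° lat → SW at lon -54.5833°, lat 73.8333°.
Cell spans 0.0833333° lon × 0.0416667° lat. Centre is SW corner plus half of each.
latitude 73.8542° N, longitude 54.5417° W.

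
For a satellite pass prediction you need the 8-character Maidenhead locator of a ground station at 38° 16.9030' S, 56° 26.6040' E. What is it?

LF81fr32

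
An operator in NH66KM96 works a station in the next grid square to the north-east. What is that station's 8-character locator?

NH66lm07

Longitude extended square 9; +1 → 10, wraps to 0, carry into subsquare.
Longitude subsquare k = 10; +1 → 11 = l.
Latitude extended square 6; +1 → 7.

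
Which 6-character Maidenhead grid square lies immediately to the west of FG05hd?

Longitude subsquare h = 7; −1 → 6 = g.
The latitude characters are unchanged.

FG05gd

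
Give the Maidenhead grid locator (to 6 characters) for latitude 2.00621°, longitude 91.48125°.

NJ52ra

Add 180° to longitude and 90° to latitude: 271.4812, 92.0062.
Field: 271.4812/20 → 13 → N, 92.0062/10 → 9 → J; chars NJ.
Square: 11.4812/2 → 5, 2.0062/1 → 2; chars 52.
Subsquare: 1.4812/0.0833333 → 17 → r, 0.0062/0.0416667 → 0 → a; chars ra.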